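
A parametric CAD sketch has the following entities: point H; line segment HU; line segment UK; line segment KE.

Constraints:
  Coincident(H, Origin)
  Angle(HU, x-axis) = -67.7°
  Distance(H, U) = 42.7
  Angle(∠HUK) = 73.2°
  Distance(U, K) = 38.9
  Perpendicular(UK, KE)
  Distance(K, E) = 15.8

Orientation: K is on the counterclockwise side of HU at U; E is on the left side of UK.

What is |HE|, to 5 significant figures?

36.527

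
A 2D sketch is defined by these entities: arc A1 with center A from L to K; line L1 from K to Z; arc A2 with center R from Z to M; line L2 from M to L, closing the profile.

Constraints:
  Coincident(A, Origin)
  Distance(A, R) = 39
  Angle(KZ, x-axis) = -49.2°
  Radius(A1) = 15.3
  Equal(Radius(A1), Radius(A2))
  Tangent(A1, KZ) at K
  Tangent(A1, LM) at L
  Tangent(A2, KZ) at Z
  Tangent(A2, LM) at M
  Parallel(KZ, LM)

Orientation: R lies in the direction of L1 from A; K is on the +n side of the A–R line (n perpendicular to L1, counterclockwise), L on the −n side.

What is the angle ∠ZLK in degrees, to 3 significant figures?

51.9°

Tangency of A1 to both parallel lines with radius 15.3 puts K and L at A ± 15.3·n: K = (11.6, 10.0), L = (-11.6, -10.0). Equal radii place Z and M the same way about R: Z = R + 15.3·n = (37.1, -19.5), M = R − 15.3·n = (13.9, -39.5). Then cos ∠ZLK = LZ·LK / (|LZ||LK|), giving 51.9°.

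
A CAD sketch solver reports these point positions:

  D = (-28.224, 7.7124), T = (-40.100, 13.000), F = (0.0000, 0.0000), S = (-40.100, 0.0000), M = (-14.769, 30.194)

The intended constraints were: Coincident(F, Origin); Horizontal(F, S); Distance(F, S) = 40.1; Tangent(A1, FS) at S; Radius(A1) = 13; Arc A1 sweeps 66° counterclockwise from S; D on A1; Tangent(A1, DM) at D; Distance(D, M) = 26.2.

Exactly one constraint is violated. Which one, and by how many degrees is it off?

Tangent(A1, DM) at D — off by 6.90°.

F = (0.00, 0.00) ✓; F.y = 0.00, S.y = 0.00 ✓; |FS| = 40.10 ✓; ∠(TS, SF) = 90.00° ✓; |TS| = 13.00 ✓; bearing(T→D) − bearing(T→S) = 66.00° ✓; |TD| = 13.00 ✓; ∠(TD, DM) = 96.90° ✗; |DM| = 26.20 ✓.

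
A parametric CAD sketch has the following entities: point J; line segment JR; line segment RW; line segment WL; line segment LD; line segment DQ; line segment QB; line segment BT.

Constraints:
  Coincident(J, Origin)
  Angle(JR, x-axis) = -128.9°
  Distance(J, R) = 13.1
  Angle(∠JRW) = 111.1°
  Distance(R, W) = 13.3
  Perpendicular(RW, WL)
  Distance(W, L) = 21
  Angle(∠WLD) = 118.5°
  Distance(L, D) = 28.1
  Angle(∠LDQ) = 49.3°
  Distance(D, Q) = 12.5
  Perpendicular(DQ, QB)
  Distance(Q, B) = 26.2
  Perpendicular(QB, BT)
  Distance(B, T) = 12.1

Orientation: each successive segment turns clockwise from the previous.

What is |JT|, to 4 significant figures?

33.30

J is at the origin; JR runs at -128.9° with length 13.1, so R = (-8.226, -10.19). ∠JRW = 111.1° gives RW at 162.2° from the x-axis; with |RW| = 13.3, W = (-20.89, -6.129). RW is perpendicular to WL, so WL runs at 72.20°; with |WL| = 21.0, L = (-14.47, 13.87). ∠WLD = 118.5° gives LD at 10.70° from the x-axis; with |LD| = 28.1, D = (13.14, 19.08). ∠LDQ = 49.3° gives DQ at -120.0° from the x-axis; with |DQ| = 12.5, Q = (6.891, 8.257). The perpendicularity gives QB at right angles to DQ, so QB runs at 150.0°; with |QB| = 26.2, B = (-15.80, 21.36). The perpendicularity gives BT at right angles to QB, so BT runs at 60.00°; with |BT| = 12.1, T = (-9.748, 31.84). Then |JT| = |T − J| = 33.30.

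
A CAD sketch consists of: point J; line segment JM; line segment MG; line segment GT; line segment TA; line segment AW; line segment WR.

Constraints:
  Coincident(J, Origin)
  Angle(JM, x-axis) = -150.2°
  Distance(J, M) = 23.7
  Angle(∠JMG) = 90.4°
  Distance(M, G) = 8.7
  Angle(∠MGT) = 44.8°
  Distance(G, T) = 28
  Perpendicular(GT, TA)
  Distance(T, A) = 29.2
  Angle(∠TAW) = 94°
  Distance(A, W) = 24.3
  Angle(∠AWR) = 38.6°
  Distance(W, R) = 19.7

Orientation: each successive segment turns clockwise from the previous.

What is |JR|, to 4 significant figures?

28.52

∠TAW = 94.0° gives AW at 169.0° from the x-axis; with |AW| = 24.3, W = (-29.31, -35.07). ∠AWR = 38.6° gives WR at 27.60° from the x-axis; with |WR| = 19.7, R = (-11.85, -25.95). Then |JR| = |R − J| = 28.52.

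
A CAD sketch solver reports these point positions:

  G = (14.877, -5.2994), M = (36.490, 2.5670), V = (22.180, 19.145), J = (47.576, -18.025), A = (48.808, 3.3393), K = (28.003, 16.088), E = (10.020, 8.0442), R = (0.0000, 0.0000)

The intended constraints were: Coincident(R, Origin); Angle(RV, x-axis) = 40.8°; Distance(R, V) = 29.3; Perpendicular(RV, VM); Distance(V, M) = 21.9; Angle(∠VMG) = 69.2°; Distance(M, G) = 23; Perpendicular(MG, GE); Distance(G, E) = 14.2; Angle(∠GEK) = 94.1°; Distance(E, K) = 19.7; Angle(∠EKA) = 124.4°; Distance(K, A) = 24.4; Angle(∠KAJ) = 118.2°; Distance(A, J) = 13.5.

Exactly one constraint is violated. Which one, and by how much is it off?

Distance(A, J) = 13.5 — off by 7.90.

R = (0.00, 0.00) ✓; RV at 40.80° ✓; |RV| = 29.30 ✓; ∠(RV, VM) = 90.00° ✓; |VM| = 21.90 ✓; ∠VMG = 69.20° ✓; |MG| = 23.00 ✓; ∠(MG, GE) = 90.00° ✓; |GE| = 14.20 ✓; ∠GEK = 94.10° ✓; |EK| = 19.70 ✓; ∠EKA = 124.4° ✓; |KA| = 24.40 ✓; ∠KAJ = 118.2° ✓; |AJ| = 21.40 ✗.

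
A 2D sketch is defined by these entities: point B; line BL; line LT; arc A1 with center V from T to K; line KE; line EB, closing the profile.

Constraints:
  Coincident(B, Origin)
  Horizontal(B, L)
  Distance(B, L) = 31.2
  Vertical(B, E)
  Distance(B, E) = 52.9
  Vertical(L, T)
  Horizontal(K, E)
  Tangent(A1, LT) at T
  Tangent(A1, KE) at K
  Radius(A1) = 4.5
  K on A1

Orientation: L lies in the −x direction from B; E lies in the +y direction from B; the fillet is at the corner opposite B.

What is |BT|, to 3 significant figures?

57.6

B is at the origin; BL is horizontal with |BL| = 31.2 and L on the −x side, so L = (-31.2, 0.00). B and E share the same x with |BE| = 52.9 and E on the +y side, so E = (0.00, 52.9). The virtual corner opposite B is at (-31.2, 52.9). Since A1 is tangent to LT there, VT ⟂ LT and since A1 is tangent to KE there, VK ⟂ KE, with radius 4.5, so the center V sits 4.5 in from both sides at V = (-26.7, 48.4). That places the tangent points at T = (-31.2, 48.4) on LT and K = (-26.7, 52.9) on KE. Then |BT| = |T − B| = 57.6.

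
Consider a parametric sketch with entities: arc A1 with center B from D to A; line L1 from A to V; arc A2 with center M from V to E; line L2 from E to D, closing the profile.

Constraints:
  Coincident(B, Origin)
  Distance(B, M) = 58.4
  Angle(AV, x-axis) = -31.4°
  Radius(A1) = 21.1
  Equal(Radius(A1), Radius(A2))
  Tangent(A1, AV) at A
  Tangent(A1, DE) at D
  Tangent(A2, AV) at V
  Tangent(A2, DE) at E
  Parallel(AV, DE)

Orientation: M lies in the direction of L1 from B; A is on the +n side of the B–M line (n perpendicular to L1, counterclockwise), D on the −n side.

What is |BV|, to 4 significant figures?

62.09

The slot axis is L1's direction at -31.4°, so u = (cos -31.4°, sin -31.4°) = (0.8536, -0.5210) and n = (−sin -31.4°, cos -31.4°) = (0.5210, 0.8536). B is at the origin and M lies 58.4 along u from B, so M = 58.4·u = (49.85, -30.43). Tangency of A1 to both parallel lines with radius 21.1 puts A and D at B ± 21.1·n: A = (10.99, 18.01), D = (-10.99, -18.01). Equal radii place V and E the same way about M: V = M + 21.1·n = (60.84, -12.42), E = M − 21.1·n = (38.85, -48.44). Then |BV| = |V − B| = 62.09.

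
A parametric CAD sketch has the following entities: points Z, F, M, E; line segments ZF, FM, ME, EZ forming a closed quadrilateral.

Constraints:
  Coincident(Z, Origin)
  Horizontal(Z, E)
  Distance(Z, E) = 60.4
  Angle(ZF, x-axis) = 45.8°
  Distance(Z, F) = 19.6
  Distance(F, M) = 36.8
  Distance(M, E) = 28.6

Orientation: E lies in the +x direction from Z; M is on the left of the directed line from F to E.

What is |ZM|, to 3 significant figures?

55.0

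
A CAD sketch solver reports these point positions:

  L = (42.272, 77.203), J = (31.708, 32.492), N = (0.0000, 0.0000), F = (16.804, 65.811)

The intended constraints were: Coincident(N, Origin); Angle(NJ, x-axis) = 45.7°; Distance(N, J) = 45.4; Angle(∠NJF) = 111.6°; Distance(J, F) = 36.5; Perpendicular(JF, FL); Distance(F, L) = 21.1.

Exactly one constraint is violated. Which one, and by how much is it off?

Distance(F, L) = 21.1 — off by 6.80.

N = (0.00, 0.00) ✓; NJ at 45.70° ✓; |NJ| = 45.40 ✓; ∠NJF = 111.6° ✓; |JF| = 36.50 ✓; ∠(JF, FL) = 90.00° ✓; |FL| = 27.90 ✗.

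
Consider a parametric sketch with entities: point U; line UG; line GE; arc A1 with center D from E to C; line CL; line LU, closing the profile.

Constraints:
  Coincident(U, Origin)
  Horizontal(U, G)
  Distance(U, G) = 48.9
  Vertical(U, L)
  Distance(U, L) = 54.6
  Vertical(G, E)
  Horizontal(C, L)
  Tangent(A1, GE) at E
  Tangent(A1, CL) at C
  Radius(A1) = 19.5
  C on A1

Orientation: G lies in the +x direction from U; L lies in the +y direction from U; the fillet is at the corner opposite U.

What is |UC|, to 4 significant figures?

62.01

U is at the origin; UG is horizontal with |UG| = 48.9 and G on the +x side, so G = (48.90, 0.000). UL is vertical with |UL| = 54.6 and L on the +y side, so L = (0.000, 54.60). The virtual corner opposite U is at (48.90, 54.60). Tangency of A1 to GE means the radius DE is perpendicular to GE and the tangent condition forces DC to be normal to CL, with radius 19.5, so the center D sits 19.5 in from both sides at D = (29.40, 35.10). That places the tangent points at E = (48.90, 35.10) on GE and C = (29.40, 54.60) on CL. Then |UC| = |C − U| = 62.01.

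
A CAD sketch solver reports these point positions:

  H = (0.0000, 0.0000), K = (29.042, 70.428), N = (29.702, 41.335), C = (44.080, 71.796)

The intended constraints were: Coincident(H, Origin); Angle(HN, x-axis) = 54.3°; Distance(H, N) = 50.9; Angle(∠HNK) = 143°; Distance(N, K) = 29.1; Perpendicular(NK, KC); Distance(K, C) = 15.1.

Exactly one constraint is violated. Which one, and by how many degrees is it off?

Perpendicular(NK, KC) — off by 3.90°.

H = (0.00, 0.00) ✓; HN at 54.30° ✓; |HN| = 50.90 ✓; ∠HNK = 143.0° ✓; |NK| = 29.10 ✓; ∠(NK, KC) = 86.10° ✗; |KC| = 15.10 ✓.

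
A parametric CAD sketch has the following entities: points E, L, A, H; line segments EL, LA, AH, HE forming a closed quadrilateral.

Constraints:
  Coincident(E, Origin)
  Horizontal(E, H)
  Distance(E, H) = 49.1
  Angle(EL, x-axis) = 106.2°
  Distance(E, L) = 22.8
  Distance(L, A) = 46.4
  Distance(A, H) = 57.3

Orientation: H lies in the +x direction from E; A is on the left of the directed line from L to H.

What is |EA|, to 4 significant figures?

60.08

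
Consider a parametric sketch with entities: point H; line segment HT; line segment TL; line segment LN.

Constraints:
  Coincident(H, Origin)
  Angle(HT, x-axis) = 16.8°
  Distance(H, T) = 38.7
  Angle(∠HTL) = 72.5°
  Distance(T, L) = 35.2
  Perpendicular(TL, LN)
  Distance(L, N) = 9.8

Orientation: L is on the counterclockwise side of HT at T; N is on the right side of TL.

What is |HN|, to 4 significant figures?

52.32

H is at the origin; HT runs at 16.8° with length 38.7, so T = 38.7·(cos 16.8°, sin 16.8°) = (37.05, 11.19). ∠HTL = 72.5°, so TL runs at 16.8° + (180° − 72.5°) = 124.3° from the x-axis; with |TL| = 35.2, L = T + 35.2·(cos 124.3°, sin 124.3°) = (17.21, 40.26). TL is perpendicular to LN; with |LN| = 9.8 on the right of TL, N = L + 9.8·(0.8261, 0.5635) = (25.31, 45.79). Then |HN| = |N − H| = 52.32.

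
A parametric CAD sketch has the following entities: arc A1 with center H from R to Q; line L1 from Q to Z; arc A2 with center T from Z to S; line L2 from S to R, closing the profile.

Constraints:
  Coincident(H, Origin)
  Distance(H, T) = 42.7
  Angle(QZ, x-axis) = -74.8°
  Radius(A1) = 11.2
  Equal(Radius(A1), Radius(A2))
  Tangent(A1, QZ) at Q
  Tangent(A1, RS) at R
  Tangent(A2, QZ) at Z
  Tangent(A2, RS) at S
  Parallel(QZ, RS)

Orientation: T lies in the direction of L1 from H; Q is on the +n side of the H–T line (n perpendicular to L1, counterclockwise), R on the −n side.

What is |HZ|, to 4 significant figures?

44.14

The slot axis is L1's direction at -74.8°, so u = (cos -74.8°, sin -74.8°) = (0.2622, -0.9650) and n = (−sin -74.8°, cos -74.8°) = (0.9650, 0.2622). H is at the origin and T lies 42.7 along u from H, so T = 42.7·u = (11.20, -41.21). Tangency of A1 to both parallel lines with radius 11.2 puts Q and R at H ± 11.2·n: Q = (10.81, 2.937), R = (-10.81, -2.937). Equal radii place Z and S the same way about T: Z = T + 11.2·n = (22.00, -38.27), S = T − 11.2·n = (0.3873, -44.14). Then |HZ| = |Z − H| = 44.14.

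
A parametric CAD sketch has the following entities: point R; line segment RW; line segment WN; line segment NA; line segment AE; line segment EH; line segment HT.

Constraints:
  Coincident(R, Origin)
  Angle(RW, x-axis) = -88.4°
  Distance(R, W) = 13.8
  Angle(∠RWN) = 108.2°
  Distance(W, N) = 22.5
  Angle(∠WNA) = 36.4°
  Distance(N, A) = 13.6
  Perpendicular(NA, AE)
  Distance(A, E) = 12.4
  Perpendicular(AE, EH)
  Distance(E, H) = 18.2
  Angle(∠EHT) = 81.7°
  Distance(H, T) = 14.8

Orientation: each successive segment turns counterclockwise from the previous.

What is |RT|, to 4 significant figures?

32.72

AE is perpendicular to EH, so EH runs at -53.00°; with |EH| = 18.2, H = (14.81, -31.36). ∠EHT = 81.7° gives HT at 45.30° from the x-axis; with |HT| = 14.8, T = (25.22, -20.84). Then |RT| = |T − R| = 32.72.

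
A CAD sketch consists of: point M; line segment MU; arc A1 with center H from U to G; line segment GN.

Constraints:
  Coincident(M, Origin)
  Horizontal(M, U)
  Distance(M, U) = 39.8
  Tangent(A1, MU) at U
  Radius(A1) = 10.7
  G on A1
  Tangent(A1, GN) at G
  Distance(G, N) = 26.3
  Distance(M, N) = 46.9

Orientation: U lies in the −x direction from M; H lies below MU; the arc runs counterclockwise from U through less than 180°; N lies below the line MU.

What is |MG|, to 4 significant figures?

50.79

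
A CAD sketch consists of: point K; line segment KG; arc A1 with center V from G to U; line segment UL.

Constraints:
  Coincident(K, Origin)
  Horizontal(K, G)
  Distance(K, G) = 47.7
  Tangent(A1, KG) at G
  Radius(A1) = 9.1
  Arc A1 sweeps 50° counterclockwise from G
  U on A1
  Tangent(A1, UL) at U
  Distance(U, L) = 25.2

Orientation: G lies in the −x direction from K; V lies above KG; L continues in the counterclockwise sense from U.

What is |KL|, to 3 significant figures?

33.3

K is at the origin; K and G share the same y with |KG| = 47.7 and G on the −x side, so G = (-47.7, 0.00). A1 meets KG tangentially, so VG is at right angles to KG, so V = G + (0, 9.1) = (-47.7, 9.10). On A1, G sits at bearing -90° from V; a 50° counterclockwise sweep puts U at bearing -40°, so U = V + 9.1·(cos -40°, sin -40°) = (-40.7, 3.25). The tangent condition forces VU to be normal to UL, so UL runs along (−sin -40°, cos -40°); with |UL| = 25.2, L = (-24.5, 22.6). Then |KL| = |L − K| = 33.3.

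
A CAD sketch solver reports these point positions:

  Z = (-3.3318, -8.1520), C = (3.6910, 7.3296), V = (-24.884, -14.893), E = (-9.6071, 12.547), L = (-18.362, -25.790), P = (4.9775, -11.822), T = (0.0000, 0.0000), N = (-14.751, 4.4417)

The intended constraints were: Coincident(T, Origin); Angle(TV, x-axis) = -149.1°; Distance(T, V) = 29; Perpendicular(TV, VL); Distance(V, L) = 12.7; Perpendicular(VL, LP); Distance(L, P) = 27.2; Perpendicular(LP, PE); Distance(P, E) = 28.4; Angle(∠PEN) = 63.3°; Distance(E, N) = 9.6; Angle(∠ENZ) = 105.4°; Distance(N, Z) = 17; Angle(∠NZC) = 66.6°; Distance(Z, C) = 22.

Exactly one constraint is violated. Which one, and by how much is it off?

Distance(Z, C) = 22 — off by 5.00.

T = (0.00, 0.00) ✓; TV at -149.1° ✓; |TV| = 29.00 ✓; ∠(TV, VL) = 90.00° ✓; |VL| = 12.70 ✓; ∠(VL, LP) = 90.00° ✓; |LP| = 27.20 ✓; ∠(LP, PE) = 90.00° ✓; |PE| = 28.40 ✓; ∠PEN = 63.30° ✓; |EN| = 9.600 ✓; ∠ENZ = 105.4° ✓; |NZ| = 17.00 ✓; ∠NZC = 66.60° ✓; |ZC| = 17.00 ✗.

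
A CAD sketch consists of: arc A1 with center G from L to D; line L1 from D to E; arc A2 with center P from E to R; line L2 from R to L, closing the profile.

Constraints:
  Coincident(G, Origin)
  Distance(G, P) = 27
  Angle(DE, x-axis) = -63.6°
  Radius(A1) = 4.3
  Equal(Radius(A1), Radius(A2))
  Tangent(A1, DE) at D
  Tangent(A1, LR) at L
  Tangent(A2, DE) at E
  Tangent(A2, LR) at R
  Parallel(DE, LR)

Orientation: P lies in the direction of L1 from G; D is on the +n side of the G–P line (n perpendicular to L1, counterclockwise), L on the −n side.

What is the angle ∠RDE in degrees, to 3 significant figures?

17.7°

The slot axis is L1's direction at -63.6°, so u = (cos -63.6°, sin -63.6°) = (0.445, -0.896) and n = (−sin -63.6°, cos -63.6°) = (0.896, 0.445). G is at the origin and P lies 27.0 along u from G, so P = 27.0·u = (12.0, -24.2). Tangency of A1 to both parallel lines with radius 4.3 puts D and L at G ± 4.3·n: D = (3.85, 1.91), L = (-3.85, -1.91). Equal radii place E and R the same way about P: E = P + 4.3·n = (15.9, -22.3), R = P − 4.3·n = (8.15, -26.1). Then cos ∠RDE = DR·DE / (|DR||DE|), giving 17.7°.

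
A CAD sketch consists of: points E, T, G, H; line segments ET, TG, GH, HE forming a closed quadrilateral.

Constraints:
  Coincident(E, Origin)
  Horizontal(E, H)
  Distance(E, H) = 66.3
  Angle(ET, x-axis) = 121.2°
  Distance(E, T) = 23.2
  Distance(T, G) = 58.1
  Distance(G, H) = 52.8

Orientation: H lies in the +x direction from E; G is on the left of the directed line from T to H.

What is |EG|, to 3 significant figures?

60.8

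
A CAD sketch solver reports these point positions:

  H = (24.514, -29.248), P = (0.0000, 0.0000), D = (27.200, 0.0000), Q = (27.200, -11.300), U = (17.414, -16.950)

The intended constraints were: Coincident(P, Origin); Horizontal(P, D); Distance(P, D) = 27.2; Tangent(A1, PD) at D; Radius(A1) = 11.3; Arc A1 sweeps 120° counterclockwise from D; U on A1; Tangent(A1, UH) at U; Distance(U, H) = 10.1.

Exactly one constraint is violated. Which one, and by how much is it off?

Distance(U, H) = 10.1 — off by 4.10.

P = (0.00, 0.00) ✓; P.y = 0.00, D.y = 0.00 ✓; |PD| = 27.20 ✓; ∠(QD, DP) = 90.00° ✓; |QD| = 11.30 ✓; bearing(Q→U) − bearing(Q→D) = 120.0° ✓; |QU| = 11.30 ✓; ∠(QU, UH) = 90.00° ✓; |UH| = 14.20 ✗.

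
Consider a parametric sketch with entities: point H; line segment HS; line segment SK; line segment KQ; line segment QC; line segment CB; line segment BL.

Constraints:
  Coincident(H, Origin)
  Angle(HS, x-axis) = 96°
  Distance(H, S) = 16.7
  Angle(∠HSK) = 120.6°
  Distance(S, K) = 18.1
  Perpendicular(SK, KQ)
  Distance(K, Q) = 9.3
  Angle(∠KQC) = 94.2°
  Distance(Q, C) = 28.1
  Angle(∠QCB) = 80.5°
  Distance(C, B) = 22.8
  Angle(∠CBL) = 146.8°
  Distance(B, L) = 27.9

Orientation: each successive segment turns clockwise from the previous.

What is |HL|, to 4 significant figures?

50.86

H is at the origin; HS runs at 96.0° with length 16.7, so S = (-1.746, 16.61). ∠HSK = 120.6° gives SK at 36.60° from the x-axis; with |SK| = 18.1, K = (12.79, 27.40). SK ⟂ KQ, so KQ runs at -53.40°; with |KQ| = 9.3, Q = (18.33, 19.93). ∠KQC = 94.2° gives QC at -139.2° from the x-axis; with |QC| = 28.1, C = (-2.941, 1.573). ∠QCB = 80.5° gives CB at 121.3° from the x-axis; with |CB| = 22.8, B = (-14.79, 21.05). ∠CBL = 146.8° gives BL at 88.10° from the x-axis; with |BL| = 27.9, L = (-13.86, 48.94). Then |HL| = |L − H| = 50.86.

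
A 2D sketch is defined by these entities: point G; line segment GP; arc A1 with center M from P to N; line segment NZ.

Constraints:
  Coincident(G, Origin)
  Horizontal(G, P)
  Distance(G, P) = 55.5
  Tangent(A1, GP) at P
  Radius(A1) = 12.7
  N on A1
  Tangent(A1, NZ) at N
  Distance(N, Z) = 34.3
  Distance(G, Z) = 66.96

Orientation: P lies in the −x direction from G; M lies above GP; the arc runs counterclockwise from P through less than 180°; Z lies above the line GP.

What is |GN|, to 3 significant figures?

45.1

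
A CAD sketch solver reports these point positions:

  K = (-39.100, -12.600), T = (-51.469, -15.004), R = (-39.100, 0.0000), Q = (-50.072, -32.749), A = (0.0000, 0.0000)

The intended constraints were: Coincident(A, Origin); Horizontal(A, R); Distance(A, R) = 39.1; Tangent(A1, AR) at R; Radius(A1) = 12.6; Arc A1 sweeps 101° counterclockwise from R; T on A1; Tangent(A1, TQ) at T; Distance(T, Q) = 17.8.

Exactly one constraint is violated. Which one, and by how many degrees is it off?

Tangent(A1, TQ) at T — off by 6.50°.

A = (0.00, 0.00) ✓; A.y = 0.00, R.y = 0.00 ✓; |AR| = 39.10 ✓; ∠(KR, RA) = 90.00° ✓; |KR| = 12.60 ✓; bearing(K→T) − bearing(K→R) = 101.0° ✓; |KT| = 12.60 ✓; ∠(KT, TQ) = 96.50° ✗; |TQ| = 17.80 ✓.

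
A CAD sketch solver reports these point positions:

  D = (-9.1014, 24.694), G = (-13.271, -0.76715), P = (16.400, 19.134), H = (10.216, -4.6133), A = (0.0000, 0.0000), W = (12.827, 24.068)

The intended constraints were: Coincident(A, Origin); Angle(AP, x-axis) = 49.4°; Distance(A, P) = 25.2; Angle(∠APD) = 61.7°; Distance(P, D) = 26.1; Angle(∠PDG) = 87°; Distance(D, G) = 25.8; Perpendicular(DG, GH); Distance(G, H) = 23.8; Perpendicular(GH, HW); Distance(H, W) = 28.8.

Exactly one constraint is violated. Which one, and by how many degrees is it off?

Perpendicular(GH, HW) — off by 4.10°.

A = (0.00, 0.00) ✓; AP at 49.40° ✓; |AP| = 25.20 ✓; ∠APD = 61.70° ✓; |PD| = 26.10 ✓; ∠PDG = 87.00° ✓; |DG| = 25.80 ✓; ∠(DG, GH) = 90.00° ✓; |GH| = 23.80 ✓; ∠(GH, HW) = 94.10° ✗; |HW| = 28.80 ✓.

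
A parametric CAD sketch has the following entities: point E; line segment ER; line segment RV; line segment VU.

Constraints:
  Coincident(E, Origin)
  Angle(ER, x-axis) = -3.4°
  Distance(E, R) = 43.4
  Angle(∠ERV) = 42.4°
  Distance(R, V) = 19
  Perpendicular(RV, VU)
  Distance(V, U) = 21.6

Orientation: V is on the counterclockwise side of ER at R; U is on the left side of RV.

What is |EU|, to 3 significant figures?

15.1

∠ERV = 42.4°, so RV runs at -3.4° + (180° − 42.4°) = 134° from the x-axis; with |RV| = 19.0, V = R + 19.0·(cos 134°, sin 134°) = (30.1, 11.0). The perpendicularity gives VU at right angles to RV; with |VU| = 21.6 on the left of RV, U = V + 21.6·(-0.717, -0.697) = (14.6, -4.01). Then |EU| = |U − E| = 15.1.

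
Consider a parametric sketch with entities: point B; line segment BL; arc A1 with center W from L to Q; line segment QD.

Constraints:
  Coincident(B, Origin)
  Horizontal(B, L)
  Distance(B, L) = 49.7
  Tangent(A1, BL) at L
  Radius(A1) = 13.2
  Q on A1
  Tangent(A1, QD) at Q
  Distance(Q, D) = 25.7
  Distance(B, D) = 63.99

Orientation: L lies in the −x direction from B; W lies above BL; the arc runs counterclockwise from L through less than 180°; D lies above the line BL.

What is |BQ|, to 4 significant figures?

42.02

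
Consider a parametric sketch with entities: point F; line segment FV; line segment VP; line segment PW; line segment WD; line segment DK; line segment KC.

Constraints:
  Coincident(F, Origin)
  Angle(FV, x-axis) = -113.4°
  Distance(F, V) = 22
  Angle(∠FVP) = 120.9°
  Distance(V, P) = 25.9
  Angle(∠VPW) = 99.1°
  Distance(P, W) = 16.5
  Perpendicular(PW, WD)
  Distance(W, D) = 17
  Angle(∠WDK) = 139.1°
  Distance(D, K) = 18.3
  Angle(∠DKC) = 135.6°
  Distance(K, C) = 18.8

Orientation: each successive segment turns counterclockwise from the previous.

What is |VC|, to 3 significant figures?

12.2

∠WDK = 139.1° gives DK at 158° from the x-axis; with |DK| = 18.3, K = (-3.39, -11.6). ∠DKC = 135.6° gives KC at -158° from the x-axis; with |KC| = 18.8, C = (-20.8, -18.6). Then |VC| = |C − V| = 12.2.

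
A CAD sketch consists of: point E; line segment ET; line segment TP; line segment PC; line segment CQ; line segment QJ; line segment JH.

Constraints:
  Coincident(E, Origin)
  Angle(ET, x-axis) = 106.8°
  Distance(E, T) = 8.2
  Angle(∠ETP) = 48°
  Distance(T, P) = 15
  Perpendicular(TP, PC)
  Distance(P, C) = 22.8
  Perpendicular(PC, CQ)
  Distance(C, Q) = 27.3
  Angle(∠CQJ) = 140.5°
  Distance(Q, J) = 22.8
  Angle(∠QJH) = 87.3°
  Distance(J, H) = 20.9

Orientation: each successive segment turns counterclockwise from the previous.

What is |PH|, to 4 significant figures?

31.68

∠CQJ = 140.5° gives QJ at 98.30° from the x-axis; with |QJ| = 22.8, J = (20.21, 29.12). ∠QJH = 87.3° gives JH at -169.0° from the x-axis; with |JH| = 20.9, H = (-0.3034, 25.13). Then |PH| = |H − P| = 31.68.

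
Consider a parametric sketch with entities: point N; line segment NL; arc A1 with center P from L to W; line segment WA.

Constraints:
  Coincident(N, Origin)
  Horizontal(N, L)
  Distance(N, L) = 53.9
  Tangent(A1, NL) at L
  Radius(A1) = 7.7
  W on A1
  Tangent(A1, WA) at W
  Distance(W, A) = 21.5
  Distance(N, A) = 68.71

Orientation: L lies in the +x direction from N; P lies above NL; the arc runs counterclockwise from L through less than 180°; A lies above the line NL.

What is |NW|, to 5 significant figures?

62.043

N is at the origin; NL is horizontal with |NL| = 53.9 and L on the +x side, so L = (53.900, 0.0000). Tangency of A1 to NL means the radius PL is perpendicular to NL, so P = L + (0, 7.7) = (53.900, 7.7000). Since PW ⟂ WA (tangency), |PA| = √(7.7² + 21.5²) = 22.837 regardless of where W sits on A1. So A lies on both circle(N, 68.71) and circle(P, 22.837); the above-NL intersection is A = (62.324, 28.927). W is the foot of the tangent from A: W = (61.596, 7.4390).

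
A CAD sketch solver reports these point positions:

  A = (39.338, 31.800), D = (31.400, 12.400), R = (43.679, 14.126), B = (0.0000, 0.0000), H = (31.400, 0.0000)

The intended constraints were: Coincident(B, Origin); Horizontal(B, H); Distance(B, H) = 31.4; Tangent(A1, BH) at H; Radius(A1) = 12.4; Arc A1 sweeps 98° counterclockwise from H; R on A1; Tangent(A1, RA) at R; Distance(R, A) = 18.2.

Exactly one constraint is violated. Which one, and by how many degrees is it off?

Tangent(A1, RA) at R — off by 5.80°.

B = (0.00, 0.00) ✓; B.y = 0.00, H.y = 0.00 ✓; |BH| = 31.40 ✓; ∠(DH, HB) = 90.00° ✓; |DH| = 12.40 ✓; bearing(D→R) − bearing(D→H) = 98.00° ✓; |DR| = 12.40 ✓; ∠(DR, RA) = 84.20° ✗; |RA| = 18.20 ✓.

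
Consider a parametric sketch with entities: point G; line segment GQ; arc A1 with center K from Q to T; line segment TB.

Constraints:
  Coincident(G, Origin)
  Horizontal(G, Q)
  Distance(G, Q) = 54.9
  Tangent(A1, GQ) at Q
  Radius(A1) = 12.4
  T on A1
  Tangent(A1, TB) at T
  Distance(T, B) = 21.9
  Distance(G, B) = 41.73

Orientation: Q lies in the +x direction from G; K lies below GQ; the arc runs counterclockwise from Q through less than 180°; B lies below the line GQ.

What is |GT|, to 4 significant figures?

44.58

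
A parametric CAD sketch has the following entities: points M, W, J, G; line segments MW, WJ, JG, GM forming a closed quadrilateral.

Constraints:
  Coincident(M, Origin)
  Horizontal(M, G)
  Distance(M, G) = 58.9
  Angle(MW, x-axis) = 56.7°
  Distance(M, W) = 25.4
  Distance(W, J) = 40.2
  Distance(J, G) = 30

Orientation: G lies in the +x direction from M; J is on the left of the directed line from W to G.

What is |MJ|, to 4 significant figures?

60.90

M is at the origin; MG is horizontal with |MG| = 58.9 and G in +x, so G = (58.9, 0). MW runs at 56.7° with |MW| = 25.4, so W = (13.95, 21.23). J is determined by |WJ| = 40.2 and |JG| = 30.0 together: it lies at the intersection of circle(W, 40.2) and circle(G, 30.0). With |WG| = 49.72, the foot of the radical line on WG is 32.06 from W and the perpendicular offset is √(40.2² − 32.06²) = 24.25. Taking the left-of-WG solution: J = (53.29, 29.47).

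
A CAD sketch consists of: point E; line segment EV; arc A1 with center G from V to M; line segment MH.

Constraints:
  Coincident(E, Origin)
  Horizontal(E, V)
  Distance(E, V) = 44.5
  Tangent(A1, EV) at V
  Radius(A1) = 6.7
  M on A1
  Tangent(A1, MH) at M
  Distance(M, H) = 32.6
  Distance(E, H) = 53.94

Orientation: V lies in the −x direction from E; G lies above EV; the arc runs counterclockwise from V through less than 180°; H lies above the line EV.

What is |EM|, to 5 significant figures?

38.366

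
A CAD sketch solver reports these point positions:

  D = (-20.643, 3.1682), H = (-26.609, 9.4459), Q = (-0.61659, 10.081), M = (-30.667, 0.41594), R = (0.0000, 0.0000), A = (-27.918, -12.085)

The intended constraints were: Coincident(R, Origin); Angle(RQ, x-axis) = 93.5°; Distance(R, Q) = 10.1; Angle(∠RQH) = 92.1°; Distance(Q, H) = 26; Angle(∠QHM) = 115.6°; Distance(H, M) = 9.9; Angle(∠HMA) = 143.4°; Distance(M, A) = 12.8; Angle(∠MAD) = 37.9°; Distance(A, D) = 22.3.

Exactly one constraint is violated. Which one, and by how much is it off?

Distance(A, D) = 22.3 — off by 5.40.

R = (0.00, 0.00) ✓; RQ at 93.50° ✓; |RQ| = 10.10 ✓; ∠RQH = 92.10° ✓; |QH| = 26.00 ✓; ∠QHM = 115.6° ✓; |HM| = 9.900 ✓; ∠HMA = 143.4° ✓; |MA| = 12.80 ✓; ∠MAD = 37.90° ✓; |AD| = 16.90 ✗.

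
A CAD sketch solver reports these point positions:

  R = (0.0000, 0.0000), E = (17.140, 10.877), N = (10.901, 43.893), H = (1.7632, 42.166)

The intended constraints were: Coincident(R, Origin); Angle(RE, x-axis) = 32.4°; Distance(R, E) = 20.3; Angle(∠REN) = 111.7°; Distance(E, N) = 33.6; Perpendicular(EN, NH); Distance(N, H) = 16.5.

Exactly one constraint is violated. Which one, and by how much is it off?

Distance(N, H) = 16.5 — off by 7.20.

R = (0.00, 0.00) ✓; RE at 32.40° ✓; |RE| = 20.30 ✓; ∠REN = 111.7° ✓; |EN| = 33.60 ✓; ∠(EN, NH) = 90.00° ✓; |NH| = 9.300 ✗.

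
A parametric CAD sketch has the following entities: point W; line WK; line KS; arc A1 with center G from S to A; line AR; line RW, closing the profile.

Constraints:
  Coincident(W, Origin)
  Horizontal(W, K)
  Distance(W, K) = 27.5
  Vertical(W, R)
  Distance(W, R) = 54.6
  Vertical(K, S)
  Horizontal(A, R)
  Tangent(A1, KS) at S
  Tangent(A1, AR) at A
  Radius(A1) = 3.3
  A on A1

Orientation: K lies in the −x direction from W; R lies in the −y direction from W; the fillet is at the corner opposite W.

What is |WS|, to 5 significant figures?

58.206

W is at the origin; WK is horizontal with |WK| = 27.5 and K on the −x side, so K = (-27.500, 0.0000). W and R share the same x with |WR| = 54.6 and R on the −y side, so R = (0.0000, -54.600). The virtual corner opposite W is at (-27.500, -54.600). A1 meets KS tangentially, so GS is at right angles to KS and since A1 is tangent to AR there, GA ⟂ AR, with radius 3.3, so the center G sits 3.3 in from both sides at G = (-24.200, -51.300). That places the tangent points at S = (-27.500, -51.300) on KS and A = (-24.200, -54.600) on AR. Then |WS| = |S − W| = 58.206.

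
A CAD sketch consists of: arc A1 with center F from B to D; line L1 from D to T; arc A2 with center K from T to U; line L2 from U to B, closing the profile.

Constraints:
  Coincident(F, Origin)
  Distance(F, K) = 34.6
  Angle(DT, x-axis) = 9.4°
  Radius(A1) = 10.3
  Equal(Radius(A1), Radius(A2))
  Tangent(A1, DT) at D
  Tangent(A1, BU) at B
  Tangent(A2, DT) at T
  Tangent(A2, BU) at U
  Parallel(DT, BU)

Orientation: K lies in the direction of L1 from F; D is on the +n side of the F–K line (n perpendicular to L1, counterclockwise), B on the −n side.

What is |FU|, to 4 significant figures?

36.10

The slot axis is L1's direction at 9.4°, so u = (cos 9.4°, sin 9.4°) = (0.9866, 0.1633) and n = (−sin 9.4°, cos 9.4°) = (-0.1633, 0.9866). F is at the origin and K lies 34.6 along u from F, so K = 34.6·u = (34.14, 5.651). Tangency of A1 to both parallel lines with radius 10.3 puts D and B at F ± 10.3·n: D = (-1.682, 10.16), B = (1.682, -10.16). Equal radii place T and U the same way about K: T = K + 10.3·n = (32.45, 15.81), U = K − 10.3·n = (35.82, -4.511). Then |FU| = |U − F| = 36.10.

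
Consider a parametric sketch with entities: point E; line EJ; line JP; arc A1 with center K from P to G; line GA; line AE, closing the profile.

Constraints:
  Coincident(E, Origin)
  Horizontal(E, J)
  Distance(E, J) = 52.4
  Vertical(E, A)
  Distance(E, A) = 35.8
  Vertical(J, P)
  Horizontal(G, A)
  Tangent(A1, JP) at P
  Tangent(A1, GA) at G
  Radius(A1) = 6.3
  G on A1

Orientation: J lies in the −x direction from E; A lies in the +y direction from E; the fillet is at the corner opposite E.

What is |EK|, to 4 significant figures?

54.73

EA is vertical with |EA| = 35.8 and A on the +y side, so A = (0.000, 35.80). The virtual corner opposite E is at (-52.40, 35.80). A1 meets JP tangentially, so KP is at right angles to JP and A1 meets GA tangentially, so KG is at right angles to GA, with radius 6.3, so the center K sits 6.3 in from both sides at K = (-46.10, 29.50). Then |EK| = |K − E| = 54.73.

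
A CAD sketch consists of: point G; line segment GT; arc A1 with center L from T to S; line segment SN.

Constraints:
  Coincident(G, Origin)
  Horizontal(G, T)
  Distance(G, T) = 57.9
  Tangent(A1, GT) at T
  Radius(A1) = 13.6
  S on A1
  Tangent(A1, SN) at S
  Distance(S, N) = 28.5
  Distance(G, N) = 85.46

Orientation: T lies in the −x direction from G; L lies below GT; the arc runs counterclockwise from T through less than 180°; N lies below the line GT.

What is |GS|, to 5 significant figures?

72.267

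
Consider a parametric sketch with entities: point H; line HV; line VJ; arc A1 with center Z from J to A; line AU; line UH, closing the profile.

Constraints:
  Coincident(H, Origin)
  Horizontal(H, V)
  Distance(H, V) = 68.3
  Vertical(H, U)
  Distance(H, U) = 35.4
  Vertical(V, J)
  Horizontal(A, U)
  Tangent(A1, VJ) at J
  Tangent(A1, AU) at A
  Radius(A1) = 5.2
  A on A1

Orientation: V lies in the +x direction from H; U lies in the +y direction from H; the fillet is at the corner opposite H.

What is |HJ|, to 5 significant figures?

74.679

H is at the origin; HV is horizontal with |HV| = 68.3 and V on the +x side, so V = (68.300, 0.0000). HU is vertical with |HU| = 35.4 and U on the +y side, so U = (0.0000, 35.400). The virtual corner opposite H is at (68.300, 35.400). The tangent condition forces ZJ to be normal to VJ and A1 meets AU tangentially, so ZA is at right angles to AU, with radius 5.2, so the center Z sits 5.2 in from both sides at Z = (63.100, 30.200). That places the tangent points at J = (68.300, 30.200) on VJ and A = (63.100, 35.400) on AU. Then |HJ| = |J − H| = 74.679.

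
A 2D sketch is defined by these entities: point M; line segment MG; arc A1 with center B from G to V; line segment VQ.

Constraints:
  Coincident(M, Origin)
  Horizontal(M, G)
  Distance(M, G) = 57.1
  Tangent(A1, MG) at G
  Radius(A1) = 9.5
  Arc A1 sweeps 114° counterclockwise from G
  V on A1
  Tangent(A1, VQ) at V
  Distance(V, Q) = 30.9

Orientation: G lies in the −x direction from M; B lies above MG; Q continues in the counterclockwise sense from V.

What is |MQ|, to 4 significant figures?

73.82

M is at the origin; MG is horizontal with |MG| = 57.1 and G on the −x side, so G = (-57.10, 0.000). Tangency of A1 to MG means the radius BG is perpendicular to MG, so B = G + (0, 9.5) = (-57.10, 9.500). On A1, G sits at bearing -90° from B; a 114° counterclockwise sweep puts V at bearing 24°, so V = B + 9.5·(cos 24°, sin 24°) = (-48.42, 13.36). A1 meets VQ tangentially, so BV is at right angles to VQ, so VQ runs along (−sin 24°, cos 24°); with |VQ| = 30.9, Q = (-60.99, 41.59). Then |MQ| = |Q − M| = 73.82.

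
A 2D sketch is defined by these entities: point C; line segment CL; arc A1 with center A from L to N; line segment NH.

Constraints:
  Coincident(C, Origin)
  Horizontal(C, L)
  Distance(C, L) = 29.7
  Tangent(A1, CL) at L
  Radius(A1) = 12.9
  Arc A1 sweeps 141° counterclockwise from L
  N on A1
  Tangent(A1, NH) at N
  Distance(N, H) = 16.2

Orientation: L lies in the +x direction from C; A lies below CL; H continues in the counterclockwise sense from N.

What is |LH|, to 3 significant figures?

33.4

On A1, L sits at bearing 90° from A; a 141° counterclockwise sweep puts N at bearing 231°, so N = A + 12.9·(cos 231°, sin 231°) = (21.6, -22.9). A1 meets NH tangentially, so AN is at right angles to NH, so NH runs along (−sin 231°, cos 231°); with |NH| = 16.2, H = (34.2, -33.1). Then |LH| = |H − L| = 33.4.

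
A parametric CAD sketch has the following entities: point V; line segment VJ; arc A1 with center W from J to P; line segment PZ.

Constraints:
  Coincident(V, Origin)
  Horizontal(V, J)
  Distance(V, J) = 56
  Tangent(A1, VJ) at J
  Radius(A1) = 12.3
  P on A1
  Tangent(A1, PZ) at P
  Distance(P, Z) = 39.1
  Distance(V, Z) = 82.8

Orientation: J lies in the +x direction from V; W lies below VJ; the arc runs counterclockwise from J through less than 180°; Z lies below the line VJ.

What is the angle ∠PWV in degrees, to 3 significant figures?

41.2°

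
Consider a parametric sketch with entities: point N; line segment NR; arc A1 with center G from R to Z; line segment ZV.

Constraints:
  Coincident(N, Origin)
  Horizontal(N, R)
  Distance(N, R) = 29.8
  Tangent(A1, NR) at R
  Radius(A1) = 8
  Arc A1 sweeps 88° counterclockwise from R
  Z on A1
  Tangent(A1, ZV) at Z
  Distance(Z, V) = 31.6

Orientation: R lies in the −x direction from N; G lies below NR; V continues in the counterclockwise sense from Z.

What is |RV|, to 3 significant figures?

40.3

On A1, R sits at bearing 90° from G; an 88° counterclockwise sweep puts Z at bearing 178°, so Z = G + 8.0·(cos 178°, sin 178°) = (-37.8, -7.72). The tangent condition forces GZ to be normal to ZV, so ZV runs along (−sin 178°, cos 178°); with |ZV| = 31.6, V = (-38.9, -39.3). Then |RV| = |V − R| = 40.3.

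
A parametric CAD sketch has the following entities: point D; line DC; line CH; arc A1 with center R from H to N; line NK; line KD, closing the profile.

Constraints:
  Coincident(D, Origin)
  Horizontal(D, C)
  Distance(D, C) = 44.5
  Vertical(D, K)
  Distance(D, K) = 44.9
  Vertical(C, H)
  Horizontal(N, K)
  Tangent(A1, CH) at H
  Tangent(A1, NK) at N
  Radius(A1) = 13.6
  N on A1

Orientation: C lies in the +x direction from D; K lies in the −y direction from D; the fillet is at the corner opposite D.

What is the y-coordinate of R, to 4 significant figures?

-31.30

D is at the origin; DC is horizontal with |DC| = 44.5 and C on the +x side, so C = (44.50, 0.000). DK is vertical with |DK| = 44.9 and K on the −y side, so K = (0.000, -44.90). The virtual corner opposite D is at (44.50, -44.90). Since A1 is tangent to CH there, RH ⟂ CH and the tangent condition forces RN to be normal to NK, with radius 13.6, so the center R sits 13.6 in from both sides at R = (30.90, -31.30). So R.y = -31.30.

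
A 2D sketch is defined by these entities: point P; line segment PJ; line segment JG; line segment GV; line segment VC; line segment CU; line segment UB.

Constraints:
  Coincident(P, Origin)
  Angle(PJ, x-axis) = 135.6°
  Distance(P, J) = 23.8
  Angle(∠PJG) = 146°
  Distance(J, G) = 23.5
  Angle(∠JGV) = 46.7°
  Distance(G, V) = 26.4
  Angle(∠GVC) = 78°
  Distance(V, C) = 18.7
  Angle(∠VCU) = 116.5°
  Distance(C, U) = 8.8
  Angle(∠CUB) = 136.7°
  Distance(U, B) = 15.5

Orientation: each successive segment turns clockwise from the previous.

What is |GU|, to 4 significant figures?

24.82

∠GVC = 78.0° gives VC at -133.7° from the x-axis; with |VC| = 18.7, C = (-12.19, 12.28). ∠VCU = 116.5° gives CU at 162.8° from the x-axis; with |CU| = 8.8, U = (-20.59, 14.88). Then |GU| = |U − G| = 24.82.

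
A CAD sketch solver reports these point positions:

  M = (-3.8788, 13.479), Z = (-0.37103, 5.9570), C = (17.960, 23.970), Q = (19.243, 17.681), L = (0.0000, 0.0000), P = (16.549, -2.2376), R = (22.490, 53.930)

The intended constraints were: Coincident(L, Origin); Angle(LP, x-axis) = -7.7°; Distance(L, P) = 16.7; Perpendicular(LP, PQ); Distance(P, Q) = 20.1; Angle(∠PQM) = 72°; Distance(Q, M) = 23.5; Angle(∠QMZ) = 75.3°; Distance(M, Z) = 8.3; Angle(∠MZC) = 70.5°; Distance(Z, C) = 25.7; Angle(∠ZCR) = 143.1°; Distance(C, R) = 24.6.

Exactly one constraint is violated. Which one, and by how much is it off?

Distance(C, R) = 24.6 — off by 5.70.

L = (0.00, 0.00) ✓; LP at -7.700° ✓; |LP| = 16.70 ✓; ∠(LP, PQ) = 90.00° ✓; |PQ| = 20.10 ✓; ∠PQM = 72.00° ✓; |QM| = 23.50 ✓; ∠QMZ = 75.30° ✓; |MZ| = 8.300 ✓; ∠MZC = 70.50° ✓; |ZC| = 25.70 ✓; ∠ZCR = 143.1° ✓; |CR| = 30.30 ✗.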